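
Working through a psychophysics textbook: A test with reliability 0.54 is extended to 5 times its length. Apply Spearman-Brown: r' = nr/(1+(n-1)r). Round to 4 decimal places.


r_new = n*r / (1 + (n-1)*r)
Numerator = 5 * 0.54 = 2.7
Denominator = 1 + 4 * 0.54 = 3.16
r_new = 2.7 / 3.16
= 0.8544


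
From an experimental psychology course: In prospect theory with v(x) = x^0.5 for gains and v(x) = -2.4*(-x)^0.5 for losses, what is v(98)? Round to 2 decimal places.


Since x = 98 >= 0, use v(x) = x^0.5
98^0.5 = 9.8995
v(98) = 9.90


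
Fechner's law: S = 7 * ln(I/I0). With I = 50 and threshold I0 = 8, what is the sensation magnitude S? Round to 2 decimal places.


S = 7 * ln(50/8)
I/I0 = 6.25
ln(6.25) = 1.8326
S = 7 * 1.8326
= 12.83


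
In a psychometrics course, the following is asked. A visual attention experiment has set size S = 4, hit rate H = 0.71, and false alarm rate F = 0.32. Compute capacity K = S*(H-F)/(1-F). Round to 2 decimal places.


K = S * (H - F) / (1 - F)
H - F = 0.39
1 - F = 0.68
K = 4 * 0.39 / 0.68
= 2.29


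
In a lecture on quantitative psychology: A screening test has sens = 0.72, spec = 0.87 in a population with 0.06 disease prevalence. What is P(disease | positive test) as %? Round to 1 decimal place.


PPV = (sens * prev) / (sens * prev + (1-spec) * (1-prev))
Numerator = 0.72 * 0.06 = 0.0432
P(positive and no disease) = (1 - spec) * (1 - prev) = (1 - 0.87) * (1 - 0.06) = 0.1222
Denominator = 0.0432 + 0.1222 = 0.1654
PPV = 0.0432 / 0.1654 = 0.261185
As percentage = 26.1


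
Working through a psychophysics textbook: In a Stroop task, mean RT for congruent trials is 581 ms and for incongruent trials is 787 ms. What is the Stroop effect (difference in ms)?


Stroop effect = RT(incongruent) - RT(congruent)
= 787 - 581
= 206 ms


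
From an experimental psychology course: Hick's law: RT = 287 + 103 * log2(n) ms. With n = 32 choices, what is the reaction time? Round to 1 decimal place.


RT = 287 + 103 * log2(32)
log2(32) = 5.0
RT = 287 + 103 * 5.0
= 287 + 515.0
= 802.0 ms


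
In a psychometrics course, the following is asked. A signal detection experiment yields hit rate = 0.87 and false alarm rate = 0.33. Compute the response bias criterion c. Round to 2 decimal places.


c = -0.5 * (z(HR) + z(FAR))
z(0.87) = 1.1264
z(0.33) = -0.4399
c = -0.5 * (1.1264 + -0.4399)
= -0.5 * 0.6865
= -0.34


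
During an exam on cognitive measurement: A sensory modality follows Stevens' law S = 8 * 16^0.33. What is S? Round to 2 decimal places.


S = 8 * 16^0.33
16^0.33 = 2.4967
S = 8 * 2.4967
= 19.97


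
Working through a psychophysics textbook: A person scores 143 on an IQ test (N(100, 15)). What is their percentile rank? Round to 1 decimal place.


z = (IQ - mean) / SD
z = (143 - 100) / 15 = 2.8667
Percentile = Phi(2.8667) * 100
Phi(2.8667) = 0.997926
= 99.8


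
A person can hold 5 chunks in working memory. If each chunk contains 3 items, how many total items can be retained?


Total items = chunks * items_per_chunk
= 5 * 3
= 15


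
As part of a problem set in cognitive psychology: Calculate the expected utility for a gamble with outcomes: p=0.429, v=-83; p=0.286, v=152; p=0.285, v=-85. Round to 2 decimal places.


EU = sum(p_i * v_i)
0.429 * -83 = -35.607
0.286 * 152 = 43.472
0.285 * -85 = -24.225
EU = -35.607 + 43.472 + -24.225
= -16.36


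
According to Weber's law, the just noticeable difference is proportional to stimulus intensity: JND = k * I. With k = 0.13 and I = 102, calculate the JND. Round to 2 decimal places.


JND = k * I
JND = 0.13 * 102
= 13.26


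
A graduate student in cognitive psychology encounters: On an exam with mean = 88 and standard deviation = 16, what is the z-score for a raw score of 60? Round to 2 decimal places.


z = (X - mu) / sigma
= (60 - 88) / 16
= -28 / 16
= -1.75


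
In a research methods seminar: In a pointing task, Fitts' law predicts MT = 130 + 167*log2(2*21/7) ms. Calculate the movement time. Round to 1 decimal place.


MT = 130 + 167 * log2(2*21/7)
2D/W = 6.0
log2(6.0) = 2.585
MT = 130 + 167 * 2.585
= 561.7 ms


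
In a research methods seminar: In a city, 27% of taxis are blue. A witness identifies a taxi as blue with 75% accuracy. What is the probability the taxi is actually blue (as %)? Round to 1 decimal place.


P(blue | says blue) = P(says blue | blue)*P(blue) / [P(says blue | blue)*P(blue) + P(says blue | not blue)*P(not blue)]
Numerator = 0.75 * 0.27 = 0.2025
False identification = 0.25 * 0.73 = 0.1825
P = 0.2025 / (0.2025 + 0.1825)
= 0.2025 / 0.385
As percentage = 52.6


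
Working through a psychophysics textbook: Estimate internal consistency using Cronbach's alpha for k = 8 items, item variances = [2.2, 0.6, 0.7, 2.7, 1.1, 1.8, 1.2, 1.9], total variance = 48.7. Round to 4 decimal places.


alpha = (k/(k-1)) * (1 - sum(s_i^2)/s_total^2)
sum(item variances) = 12.2
k/(k-1) = 8/7 = 1.142857
1 - 12.2/48.7 = 1 - 0.250513 = 0.749487
alpha = 1.142857 * 0.749487
= 0.8566


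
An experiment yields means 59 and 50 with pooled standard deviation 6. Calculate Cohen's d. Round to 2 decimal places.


Cohen's d = (M1 - M2) / S_pooled
= (59 - 50) / 6
= 9 / 6
= 1.50


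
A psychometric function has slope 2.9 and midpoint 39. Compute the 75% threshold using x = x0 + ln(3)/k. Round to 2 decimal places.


At P = 0.75: 0.75 = 1/(1 + e^(-k*(x-x0)))
Solving: e^(-k*(x-x0)) = 1/3
x = x0 + ln(3)/k
ln(3) = 1.0986
x = 39 + 1.0986/2.9
= 39 + 0.3788
= 39.38


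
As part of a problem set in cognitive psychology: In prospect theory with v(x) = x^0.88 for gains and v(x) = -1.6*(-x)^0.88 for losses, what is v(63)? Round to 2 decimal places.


Since x = 63 >= 0, use v(x) = x^0.88
63^0.88 = 38.3195
v(63) = 38.32


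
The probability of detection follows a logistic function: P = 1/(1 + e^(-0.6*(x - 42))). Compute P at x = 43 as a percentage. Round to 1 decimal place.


P(x) = 1/(1 + e^(-0.6*(43 - 42)))
Exponent = -0.6 * 1 = -0.6
e^(-0.6) = 0.548812
P = 1/(1 + 0.548812) = 0.645656
Percentage = 64.6


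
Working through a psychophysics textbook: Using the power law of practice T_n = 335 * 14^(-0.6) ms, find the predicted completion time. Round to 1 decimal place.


T_n = 335 * 14^(-0.6)
14^(-0.6) = 0.205269
T_n = 335 * 0.205269
= 68.8 ms


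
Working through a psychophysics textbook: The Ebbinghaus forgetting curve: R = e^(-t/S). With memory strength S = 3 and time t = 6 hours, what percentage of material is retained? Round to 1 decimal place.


R = e^(-t/S)
-t/S = -6/3 = -2.0
R = e^(-2.0) = 0.135335
Percentage = 0.135335 * 100
= 13.5


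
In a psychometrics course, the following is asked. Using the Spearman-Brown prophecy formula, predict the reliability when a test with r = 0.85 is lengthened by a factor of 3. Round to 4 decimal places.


r_new = n*r / (1 + (n-1)*r)
Numerator = 3 * 0.85 = 2.55
Denominator = 1 + 2 * 0.85 = 2.7
r_new = 2.55 / 2.7
= 0.9444


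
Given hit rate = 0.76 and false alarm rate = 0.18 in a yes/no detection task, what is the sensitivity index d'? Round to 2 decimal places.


d' = z(HR) - z(FAR)
z(0.76) = 0.7063
z(0.18) = -0.9154
d' = 0.7063 - -0.9154
= 1.62


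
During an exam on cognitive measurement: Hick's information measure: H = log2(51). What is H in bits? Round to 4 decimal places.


H = log2(n)
H = log2(51)
= 5.6724


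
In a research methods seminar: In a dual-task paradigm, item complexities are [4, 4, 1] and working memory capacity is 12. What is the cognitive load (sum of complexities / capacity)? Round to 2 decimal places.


Total complexity = 4 + 4 + 1 = 9
Load = total / capacity = 9 / 12
= 0.75


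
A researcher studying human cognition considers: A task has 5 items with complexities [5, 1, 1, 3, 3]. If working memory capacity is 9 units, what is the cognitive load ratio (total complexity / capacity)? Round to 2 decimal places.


Total complexity = 5 + 1 + 1 + 3 + 3 = 13
Load = total / capacity = 13 / 9
= 1.44


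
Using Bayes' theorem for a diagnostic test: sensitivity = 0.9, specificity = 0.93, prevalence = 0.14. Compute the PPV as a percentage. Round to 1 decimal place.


PPV = (sens * prev) / (sens * prev + (1-spec) * (1-prev))
Numerator = 0.9 * 0.14 = 0.126
P(positive and no disease) = (1 - spec) * (1 - prev) = (1 - 0.93) * (1 - 0.14) = 0.0602
Denominator = 0.126 + 0.0602 = 0.1862
PPV = 0.126 / 0.1862 = 0.676692
As percentage = 67.7


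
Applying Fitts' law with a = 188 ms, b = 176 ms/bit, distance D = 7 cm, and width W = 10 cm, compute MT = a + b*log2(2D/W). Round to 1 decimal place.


MT = 188 + 176 * log2(2*7/10)
2D/W = 1.4
log2(1.4) = 0.4854
MT = 188 + 176 * 0.4854
= 273.4 ms


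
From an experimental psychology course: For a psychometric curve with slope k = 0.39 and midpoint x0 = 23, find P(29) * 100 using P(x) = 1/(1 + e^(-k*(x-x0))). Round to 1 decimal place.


P(x) = 1/(1 + e^(-0.39*(29 - 23)))
Exponent = -0.39 * 6 = -2.34
e^(-2.34) = 0.096328
P = 1/(1 + 0.096328) = 0.912136
Percentage = 91.2


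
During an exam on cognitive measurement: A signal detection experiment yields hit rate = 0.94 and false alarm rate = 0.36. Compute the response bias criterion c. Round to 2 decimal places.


c = -0.5 * (z(HR) + z(FAR))
z(0.94) = 1.5548
z(0.36) = -0.3585
c = -0.5 * (1.5548 + -0.3585)
= -0.5 * 1.1963
= -0.60


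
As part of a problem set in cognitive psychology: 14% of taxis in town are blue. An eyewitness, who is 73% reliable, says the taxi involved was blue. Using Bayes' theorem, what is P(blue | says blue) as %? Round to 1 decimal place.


P(blue | says blue) = P(says blue | blue)*P(blue) / [P(says blue | blue)*P(blue) + P(says blue | not blue)*P(not blue)]
Numerator = 0.73 * 0.14 = 0.1022
False identification = 0.27 * 0.86 = 0.2322
P = 0.1022 / (0.1022 + 0.2322)
= 0.1022 / 0.3344
As percentage = 30.6


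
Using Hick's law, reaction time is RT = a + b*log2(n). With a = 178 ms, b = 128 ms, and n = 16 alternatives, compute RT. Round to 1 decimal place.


RT = 178 + 128 * log2(16)
log2(16) = 4.0
RT = 178 + 128 * 4.0
= 178 + 512.0
= 690.0 ms


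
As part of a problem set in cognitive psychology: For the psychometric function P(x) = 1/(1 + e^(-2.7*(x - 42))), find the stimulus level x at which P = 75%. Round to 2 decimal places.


At P = 0.75: 0.75 = 1/(1 + e^(-k*(x-x0)))
Solving: e^(-k*(x-x0)) = 1/3
x = x0 + ln(3)/k
ln(3) = 1.0986
x = 42 + 1.0986/2.7
= 42 + 0.4069
= 42.41


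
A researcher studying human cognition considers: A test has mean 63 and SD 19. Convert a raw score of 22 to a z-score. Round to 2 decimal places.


z = (X - mu) / sigma
= (22 - 63) / 19
= -41 / 19
= -2.16


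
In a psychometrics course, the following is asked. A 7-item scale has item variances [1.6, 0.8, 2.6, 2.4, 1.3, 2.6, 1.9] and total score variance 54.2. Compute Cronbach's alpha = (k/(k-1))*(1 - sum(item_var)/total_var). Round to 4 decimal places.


alpha = (k/(k-1)) * (1 - sum(s_i^2)/s_total^2)
sum(item variances) = 13.2
k/(k-1) = 7/6 = 1.166667
1 - 13.2/54.2 = 1 - 0.243542 = 0.756458
alpha = 1.166667 * 0.756458
= 0.8825


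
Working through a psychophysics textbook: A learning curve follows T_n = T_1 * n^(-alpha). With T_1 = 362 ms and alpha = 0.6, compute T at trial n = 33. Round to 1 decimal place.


T_n = 362 * 33^(-0.6)
33^(-0.6) = 0.122713
T_n = 362 * 0.122713
= 44.4 ms


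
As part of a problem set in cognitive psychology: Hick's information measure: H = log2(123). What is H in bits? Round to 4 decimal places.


H = log2(n)
H = log2(123)
= 6.9425


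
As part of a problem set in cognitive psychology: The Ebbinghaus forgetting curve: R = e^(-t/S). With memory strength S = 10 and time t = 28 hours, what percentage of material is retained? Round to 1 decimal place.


R = e^(-t/S)
-t/S = -28/10 = -2.8
R = e^(-2.8) = 0.06081
Percentage = 0.06081 * 100
= 6.1


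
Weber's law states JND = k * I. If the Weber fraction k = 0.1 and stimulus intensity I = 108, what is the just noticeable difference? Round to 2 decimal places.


JND = k * I
JND = 0.1 * 108
= 10.80


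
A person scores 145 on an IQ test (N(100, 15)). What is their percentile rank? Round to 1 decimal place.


z = (IQ - mean) / SD
z = (145 - 100) / 15 = 3.0
Percentile = Phi(3.0) * 100
Phi(3.0) = 0.99865
= 99.9


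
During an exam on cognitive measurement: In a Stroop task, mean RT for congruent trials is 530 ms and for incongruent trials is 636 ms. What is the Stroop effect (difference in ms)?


Stroop effect = RT(incongruent) - RT(congruent)
= 636 - 530
= 106 ms


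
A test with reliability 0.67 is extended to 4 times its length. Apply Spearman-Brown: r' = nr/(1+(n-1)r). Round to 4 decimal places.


r_new = n*r / (1 + (n-1)*r)
Numerator = 4 * 0.67 = 2.68
Denominator = 1 + 3 * 0.67 = 3.01
r_new = 2.68 / 3.01
= 0.8904


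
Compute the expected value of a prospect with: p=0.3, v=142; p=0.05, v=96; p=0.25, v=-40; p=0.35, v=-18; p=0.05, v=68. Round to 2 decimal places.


EU = sum(p_i * v_i)
0.3 * 142 = 42.6
0.05 * 96 = 4.8
0.25 * -40 = -10.0
0.35 * -18 = -6.3
0.05 * 68 = 3.4
EU = 42.6 + 4.8 + -10.0 + -6.3 + 3.4
= 34.50


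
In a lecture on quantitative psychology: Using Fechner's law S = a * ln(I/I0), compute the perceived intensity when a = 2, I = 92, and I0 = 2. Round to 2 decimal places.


S = 2 * ln(92/2)
I/I0 = 46.0
ln(46.0) = 3.8286
S = 2 * 3.8286
= 7.66


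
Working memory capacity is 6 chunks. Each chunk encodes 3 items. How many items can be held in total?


Total items = chunks * items_per_chunk
= 6 * 3
= 18


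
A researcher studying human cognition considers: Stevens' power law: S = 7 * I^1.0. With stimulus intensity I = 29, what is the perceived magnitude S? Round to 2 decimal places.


S = 7 * 29^1.0
29^1.0 = 29.0
S = 7 * 29.0
= 203.00


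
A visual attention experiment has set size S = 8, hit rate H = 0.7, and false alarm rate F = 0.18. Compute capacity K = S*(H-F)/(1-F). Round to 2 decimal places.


K = S * (H - F) / (1 - F)
H - F = 0.52
1 - F = 0.82
K = 8 * 0.52 / 0.82
= 5.07


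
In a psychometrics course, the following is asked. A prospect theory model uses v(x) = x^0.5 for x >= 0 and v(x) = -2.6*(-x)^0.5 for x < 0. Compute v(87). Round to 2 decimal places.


Since x = 87 >= 0, use v(x) = x^0.5
87^0.5 = 9.3274
v(87) = 9.33


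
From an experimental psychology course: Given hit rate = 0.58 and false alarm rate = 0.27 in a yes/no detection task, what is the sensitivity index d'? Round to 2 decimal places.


d' = z(HR) - z(FAR)
z(0.58) = 0.2019
z(0.27) = -0.6128
d' = 0.2019 - -0.6128
= 0.81


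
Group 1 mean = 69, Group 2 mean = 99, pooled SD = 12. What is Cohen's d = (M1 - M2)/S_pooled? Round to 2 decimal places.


Cohen's d = (M1 - M2) / S_pooled
= (69 - 99) / 12
= -30 / 12
= -2.50


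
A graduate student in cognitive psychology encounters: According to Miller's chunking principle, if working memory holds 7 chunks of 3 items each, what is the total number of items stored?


Total items = chunks * items_per_chunk
= 7 * 3
= 21


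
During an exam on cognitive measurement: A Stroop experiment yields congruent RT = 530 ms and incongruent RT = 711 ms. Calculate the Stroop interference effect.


Stroop effect = RT(incongruent) - RT(congruent)
= 711 - 530
= 181 ms


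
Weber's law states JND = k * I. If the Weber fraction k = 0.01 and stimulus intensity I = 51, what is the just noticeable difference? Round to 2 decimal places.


JND = k * I
JND = 0.01 * 51
= 0.51


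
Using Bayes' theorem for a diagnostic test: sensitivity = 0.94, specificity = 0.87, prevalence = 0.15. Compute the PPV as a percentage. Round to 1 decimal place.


PPV = (sens * prev) / (sens * prev + (1-spec) * (1-prev))
Numerator = 0.94 * 0.15 = 0.141
P(positive and no disease) = (1 - spec) * (1 - prev) = (1 - 0.87) * (1 - 0.15) = 0.1105
Denominator = 0.141 + 0.1105 = 0.2515
PPV = 0.141 / 0.2515 = 0.560636
As percentage = 56.1


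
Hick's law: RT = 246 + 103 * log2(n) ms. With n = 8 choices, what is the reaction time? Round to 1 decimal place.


RT = 246 + 103 * log2(8)
log2(8) = 3.0
RT = 246 + 103 * 3.0
= 246 + 309.0
= 555.0 ms


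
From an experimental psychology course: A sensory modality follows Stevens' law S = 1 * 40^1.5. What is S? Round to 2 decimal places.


S = 1 * 40^1.5
40^1.5 = 252.9822
S = 1 * 252.9822
= 252.98


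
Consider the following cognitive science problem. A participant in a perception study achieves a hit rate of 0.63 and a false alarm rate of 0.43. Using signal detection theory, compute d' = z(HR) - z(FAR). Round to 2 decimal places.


d' = z(HR) - z(FAR)
z(0.63) = 0.3319
z(0.43) = -0.1764
d' = 0.3319 - -0.1764
= 0.51


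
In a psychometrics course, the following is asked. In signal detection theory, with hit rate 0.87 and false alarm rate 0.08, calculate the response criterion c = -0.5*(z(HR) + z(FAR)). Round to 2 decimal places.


c = -0.5 * (z(HR) + z(FAR))
z(0.87) = 1.1264
z(0.08) = -1.4051
c = -0.5 * (1.1264 + -1.4051)
= -0.5 * -0.2787
= 0.14


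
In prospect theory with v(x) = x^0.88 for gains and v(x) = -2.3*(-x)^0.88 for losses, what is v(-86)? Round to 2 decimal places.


Since x = -86 < 0, use v(x) = -lambda*(-x)^alpha
(-x) = 86
86^0.88 = 50.3917
v(-86) = -2.3 * 50.3917
= -115.90


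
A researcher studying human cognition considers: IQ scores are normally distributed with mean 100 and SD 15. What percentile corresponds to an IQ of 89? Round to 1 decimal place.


z = (IQ - mean) / SD
z = (89 - 100) / 15 = -0.7333
Percentile = Phi(-0.7333) * 100
Phi(-0.7333) = 0.231688
= 23.2


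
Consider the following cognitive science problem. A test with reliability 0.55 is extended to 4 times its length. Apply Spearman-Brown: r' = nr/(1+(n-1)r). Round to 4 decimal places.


r_new = n*r / (1 + (n-1)*r)
Numerator = 4 * 0.55 = 2.2
Denominator = 1 + 3 * 0.55 = 2.65
r_new = 2.2 / 2.65
= 0.8302


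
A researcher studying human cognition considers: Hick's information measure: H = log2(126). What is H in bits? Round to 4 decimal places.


H = log2(n)
H = log2(126)
= 6.9773


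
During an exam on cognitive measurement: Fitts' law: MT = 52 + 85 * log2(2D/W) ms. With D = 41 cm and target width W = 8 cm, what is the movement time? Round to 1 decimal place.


MT = 52 + 85 * log2(2*41/8)
2D/W = 10.25
log2(10.25) = 3.3576
MT = 52 + 85 * 3.3576
= 337.4 ms


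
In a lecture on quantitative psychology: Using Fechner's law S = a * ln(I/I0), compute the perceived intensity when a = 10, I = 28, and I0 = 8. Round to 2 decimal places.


S = 10 * ln(28/8)
I/I0 = 3.5
ln(3.5) = 1.2528
S = 10 * 1.2528
= 12.53


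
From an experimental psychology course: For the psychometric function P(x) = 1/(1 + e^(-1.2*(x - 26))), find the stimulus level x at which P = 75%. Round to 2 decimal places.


At P = 0.75: 0.75 = 1/(1 + e^(-k*(x-x0)))
Solving: e^(-k*(x-x0)) = 1/3
x = x0 + ln(3)/k
ln(3) = 1.0986
x = 26 + 1.0986/1.2
= 26 + 0.9155
= 26.92


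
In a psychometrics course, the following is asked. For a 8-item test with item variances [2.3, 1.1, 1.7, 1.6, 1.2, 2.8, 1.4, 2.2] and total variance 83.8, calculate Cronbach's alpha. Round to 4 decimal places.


alpha = (k/(k-1)) * (1 - sum(s_i^2)/s_total^2)
sum(item variances) = 14.3
k/(k-1) = 8/7 = 1.142857
1 - 14.3/83.8 = 1 - 0.170644 = 0.829356
alpha = 1.142857 * 0.829356
= 0.9478


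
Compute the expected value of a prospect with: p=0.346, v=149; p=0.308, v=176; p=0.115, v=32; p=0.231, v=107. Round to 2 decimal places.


EU = sum(p_i * v_i)
0.346 * 149 = 51.554
0.308 * 176 = 54.208
0.115 * 32 = 3.68
0.231 * 107 = 24.717
EU = 51.554 + 54.208 + 3.68 + 24.717
= 134.16


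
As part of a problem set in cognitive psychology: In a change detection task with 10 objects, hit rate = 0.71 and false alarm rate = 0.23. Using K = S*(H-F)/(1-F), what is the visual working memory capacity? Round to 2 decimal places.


K = S * (H - F) / (1 - F)
H - F = 0.48
1 - F = 0.77
K = 10 * 0.48 / 0.77
= 6.23


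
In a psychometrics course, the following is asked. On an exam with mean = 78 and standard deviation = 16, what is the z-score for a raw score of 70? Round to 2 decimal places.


z = (X - mu) / sigma
= (70 - 78) / 16
= -8 / 16
= -0.50


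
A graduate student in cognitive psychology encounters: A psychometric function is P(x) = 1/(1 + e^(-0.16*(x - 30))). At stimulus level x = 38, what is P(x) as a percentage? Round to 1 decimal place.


P(x) = 1/(1 + e^(-0.16*(38 - 30)))
Exponent = -0.16 * 8 = -1.28
e^(-1.28) = 0.278037
P = 1/(1 + 0.278037) = 0.78245
Percentage = 78.2


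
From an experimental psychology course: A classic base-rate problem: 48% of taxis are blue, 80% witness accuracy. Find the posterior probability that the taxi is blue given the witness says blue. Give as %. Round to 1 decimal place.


P(blue | says blue) = P(says blue | blue)*P(blue) / [P(says blue | blue)*P(blue) + P(says blue | not blue)*P(not blue)]
Numerator = 0.8 * 0.48 = 0.384
False identification = 0.2 * 0.52 = 0.104
P = 0.384 / (0.384 + 0.104)
= 0.384 / 0.488
As percentage = 78.7


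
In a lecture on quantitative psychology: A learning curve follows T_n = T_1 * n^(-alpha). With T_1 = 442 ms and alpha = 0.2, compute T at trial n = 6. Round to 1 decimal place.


T_n = 442 * 6^(-0.2)
6^(-0.2) = 0.698827
T_n = 442 * 0.698827
= 308.9 ms


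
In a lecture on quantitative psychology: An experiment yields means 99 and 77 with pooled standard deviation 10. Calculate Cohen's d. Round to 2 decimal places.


Cohen's d = (M1 - M2) / S_pooled
= (99 - 77) / 10
= 22 / 10
= 2.20


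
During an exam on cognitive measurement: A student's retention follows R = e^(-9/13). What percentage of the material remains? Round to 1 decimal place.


R = e^(-t/S)
-t/S = -9/13 = -0.692308
R = e^(-0.692308) = 0.50042
Percentage = 0.50042 * 100
= 50.0


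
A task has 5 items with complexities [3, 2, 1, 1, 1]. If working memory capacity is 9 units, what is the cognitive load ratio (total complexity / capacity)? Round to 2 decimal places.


Total complexity = 3 + 2 + 1 + 1 + 1 = 8
Load = total / capacity = 8 / 9
= 0.89


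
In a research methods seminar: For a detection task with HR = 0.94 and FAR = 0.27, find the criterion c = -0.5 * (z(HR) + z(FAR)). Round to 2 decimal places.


c = -0.5 * (z(HR) + z(FAR))
z(0.94) = 1.5548
z(0.27) = -0.6128
c = -0.5 * (1.5548 + -0.6128)
= -0.5 * 0.942
= -0.47


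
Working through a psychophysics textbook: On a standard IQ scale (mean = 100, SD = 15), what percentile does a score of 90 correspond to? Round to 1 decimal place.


z = (IQ - mean) / SD
z = (90 - 100) / 15 = -0.6667
Percentile = Phi(-0.6667) * 100
Phi(-0.6667) = 0.252482
= 25.2


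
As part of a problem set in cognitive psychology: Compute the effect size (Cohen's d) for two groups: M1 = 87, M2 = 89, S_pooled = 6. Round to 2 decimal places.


Cohen's d = (M1 - M2) / S_pooled
= (87 - 89) / 6
= -2 / 6
= -0.33


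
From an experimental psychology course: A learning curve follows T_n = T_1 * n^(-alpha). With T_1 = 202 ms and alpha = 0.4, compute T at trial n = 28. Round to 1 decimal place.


T_n = 202 * 28^(-0.4)
28^(-0.4) = 0.263716
T_n = 202 * 0.263716
= 53.3 ms


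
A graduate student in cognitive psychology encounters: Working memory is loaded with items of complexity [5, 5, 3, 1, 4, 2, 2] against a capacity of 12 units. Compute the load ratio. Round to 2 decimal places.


Total complexity = 5 + 5 + 3 + 1 + 4 + 2 + 2 = 22
Load = total / capacity = 22 / 12
= 1.83


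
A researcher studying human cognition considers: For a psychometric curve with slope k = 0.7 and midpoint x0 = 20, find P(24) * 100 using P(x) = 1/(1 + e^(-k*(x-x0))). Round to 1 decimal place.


P(x) = 1/(1 + e^(-0.7*(24 - 20)))
Exponent = -0.7 * 4 = -2.8
e^(-2.8) = 0.06081
P = 1/(1 + 0.06081) = 0.942676
Percentage = 94.3


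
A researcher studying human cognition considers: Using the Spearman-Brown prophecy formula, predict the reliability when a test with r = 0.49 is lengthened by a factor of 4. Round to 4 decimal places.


r_new = n*r / (1 + (n-1)*r)
Numerator = 4 * 0.49 = 1.96
Denominator = 1 + 3 * 0.49 = 2.47
r_new = 1.96 / 2.47
= 0.7935


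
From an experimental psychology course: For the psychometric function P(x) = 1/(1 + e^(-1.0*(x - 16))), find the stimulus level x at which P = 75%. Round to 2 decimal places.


At P = 0.75: 0.75 = 1/(1 + e^(-k*(x-x0)))
Solving: e^(-k*(x-x0)) = 1/3
x = x0 + ln(3)/k
ln(3) = 1.0986
x = 16 + 1.0986/1.0
= 16 + 1.0986
= 17.10


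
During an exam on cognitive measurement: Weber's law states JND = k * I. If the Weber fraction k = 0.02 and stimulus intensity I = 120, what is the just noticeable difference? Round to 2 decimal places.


JND = k * I
JND = 0.02 * 120
= 2.40


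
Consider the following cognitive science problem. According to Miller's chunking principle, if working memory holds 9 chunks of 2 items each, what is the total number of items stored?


Total items = chunks * items_per_chunk
= 9 * 2
= 18


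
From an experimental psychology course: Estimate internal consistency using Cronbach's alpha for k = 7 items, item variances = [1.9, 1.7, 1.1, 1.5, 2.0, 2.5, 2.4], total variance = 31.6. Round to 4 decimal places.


alpha = (k/(k-1)) * (1 - sum(s_i^2)/s_total^2)
sum(item variances) = 13.1
k/(k-1) = 7/6 = 1.166667
1 - 13.1/31.6 = 1 - 0.414557 = 0.585443
alpha = 1.166667 * 0.585443
= 0.6830


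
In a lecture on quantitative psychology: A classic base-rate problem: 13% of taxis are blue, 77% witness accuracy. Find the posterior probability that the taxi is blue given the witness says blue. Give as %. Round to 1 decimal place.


P(blue | says blue) = P(says blue | blue)*P(blue) / [P(says blue | blue)*P(blue) + P(says blue | not blue)*P(not blue)]
Numerator = 0.77 * 0.13 = 0.1001
False identification = 0.23 * 0.87 = 0.2001
P = 0.1001 / (0.1001 + 0.2001)
= 0.1001 / 0.3002
As percentage = 33.3


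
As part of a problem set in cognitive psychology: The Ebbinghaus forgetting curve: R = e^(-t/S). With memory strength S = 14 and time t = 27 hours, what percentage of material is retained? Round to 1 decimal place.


R = e^(-t/S)
-t/S = -27/14 = -1.928571
R = e^(-1.928571) = 0.145356
Percentage = 0.145356 * 100
= 14.5


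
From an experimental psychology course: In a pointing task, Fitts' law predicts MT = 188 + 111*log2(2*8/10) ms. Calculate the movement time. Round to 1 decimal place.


MT = 188 + 111 * log2(2*8/10)
2D/W = 1.6
log2(1.6) = 0.6781
MT = 188 + 111 * 0.6781
= 263.3 ms


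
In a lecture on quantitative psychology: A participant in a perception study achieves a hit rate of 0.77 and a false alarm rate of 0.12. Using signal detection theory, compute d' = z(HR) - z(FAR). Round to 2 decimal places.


d' = z(HR) - z(FAR)
z(0.77) = 0.7388
z(0.12) = -1.175
d' = 0.7388 - -1.175
= 1.91


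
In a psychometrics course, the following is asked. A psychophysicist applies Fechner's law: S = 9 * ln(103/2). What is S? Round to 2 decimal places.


S = 9 * ln(103/2)
I/I0 = 51.5
ln(51.5) = 3.9416
S = 9 * 3.9416
= 35.47


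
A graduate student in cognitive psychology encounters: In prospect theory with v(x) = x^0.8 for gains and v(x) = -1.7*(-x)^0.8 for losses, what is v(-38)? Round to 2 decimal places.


Since x = -38 < 0, use v(x) = -lambda*(-x)^alpha
(-x) = 38
38^0.8 = 18.3581
v(-38) = -1.7 * 18.3581
= -31.21


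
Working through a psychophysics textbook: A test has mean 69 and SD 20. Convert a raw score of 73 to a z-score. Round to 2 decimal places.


z = (X - mu) / sigma
= (73 - 69) / 20
= 4 / 20
= 0.20


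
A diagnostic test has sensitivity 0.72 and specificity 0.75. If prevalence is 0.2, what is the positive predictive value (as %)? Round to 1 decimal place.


PPV = (sens * prev) / (sens * prev + (1-spec) * (1-prev))
Numerator = 0.72 * 0.2 = 0.144
P(positive and no disease) = (1 - spec) * (1 - prev) = (1 - 0.75) * (1 - 0.2) = 0.2
Denominator = 0.144 + 0.2 = 0.344
PPV = 0.144 / 0.344 = 0.418605
As percentage = 41.9


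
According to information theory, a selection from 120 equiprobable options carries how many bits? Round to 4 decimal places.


H = log2(n)
H = log2(120)
= 6.9069


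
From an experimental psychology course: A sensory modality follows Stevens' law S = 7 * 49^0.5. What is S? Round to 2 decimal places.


S = 7 * 49^0.5
49^0.5 = 7.0
S = 7 * 7.0
= 49.00


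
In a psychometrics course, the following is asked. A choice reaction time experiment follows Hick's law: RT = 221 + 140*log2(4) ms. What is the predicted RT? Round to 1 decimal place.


RT = 221 + 140 * log2(4)
log2(4) = 2.0
RT = 221 + 140 * 2.0
= 221 + 280.0
= 501.0 ms


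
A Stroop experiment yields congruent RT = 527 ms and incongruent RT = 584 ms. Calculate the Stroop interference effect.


Stroop effect = RT(incongruent) - RT(congruent)
= 584 - 527
= 57 ms


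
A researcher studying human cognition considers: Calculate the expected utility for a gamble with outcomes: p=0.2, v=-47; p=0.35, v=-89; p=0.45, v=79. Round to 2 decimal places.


EU = sum(p_i * v_i)
0.2 * -47 = -9.4
0.35 * -89 = -31.15
0.45 * 79 = 35.55
EU = -9.4 + -31.15 + 35.55
= -5.00


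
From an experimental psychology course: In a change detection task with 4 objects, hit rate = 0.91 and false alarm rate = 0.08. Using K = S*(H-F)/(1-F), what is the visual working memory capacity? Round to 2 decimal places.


K = S * (H - F) / (1 - F)
H - F = 0.83
1 - F = 0.92
K = 4 * 0.83 / 0.92
= 3.61


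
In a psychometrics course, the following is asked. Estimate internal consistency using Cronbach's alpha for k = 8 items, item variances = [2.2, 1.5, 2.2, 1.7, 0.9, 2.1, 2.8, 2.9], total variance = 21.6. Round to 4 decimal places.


alpha = (k/(k-1)) * (1 - sum(s_i^2)/s_total^2)
sum(item variances) = 16.3
k/(k-1) = 8/7 = 1.142857
1 - 16.3/21.6 = 1 - 0.75463 = 0.24537
alpha = 1.142857 * 0.24537
= 0.2804


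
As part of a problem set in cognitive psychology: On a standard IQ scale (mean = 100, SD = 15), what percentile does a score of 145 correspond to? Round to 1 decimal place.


z = (IQ - mean) / SD
z = (145 - 100) / 15 = 3.0
Percentile = Phi(3.0) * 100
Phi(3.0) = 0.99865
= 99.9


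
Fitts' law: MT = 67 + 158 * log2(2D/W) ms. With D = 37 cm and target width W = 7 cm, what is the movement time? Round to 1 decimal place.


MT = 67 + 158 * log2(2*37/7)
2D/W = 10.571429
log2(10.571429) = 3.4021
MT = 67 + 158 * 3.4021
= 604.5 ms


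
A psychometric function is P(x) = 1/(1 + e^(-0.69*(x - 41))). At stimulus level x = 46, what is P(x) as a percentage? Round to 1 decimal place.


P(x) = 1/(1 + e^(-0.69*(46 - 41)))
Exponent = -0.69 * 5 = -3.45
e^(-3.45) = 0.031746
P = 1/(1 + 0.031746) = 0.969231
Percentage = 96.9


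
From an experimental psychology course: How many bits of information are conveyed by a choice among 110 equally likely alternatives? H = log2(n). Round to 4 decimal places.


H = log2(n)
H = log2(110)
= 6.7814


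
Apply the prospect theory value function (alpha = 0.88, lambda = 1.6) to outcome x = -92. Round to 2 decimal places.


Since x = -92 < 0, use v(x) = -lambda*(-x)^alpha
(-x) = 92
92^0.88 = 53.4728
v(-92) = -1.6 * 53.4728
= -85.56


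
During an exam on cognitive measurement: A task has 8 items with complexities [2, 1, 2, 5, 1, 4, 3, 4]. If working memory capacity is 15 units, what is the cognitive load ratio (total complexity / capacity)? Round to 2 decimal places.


Total complexity = 2 + 1 + 2 + 5 + 1 + 4 + 3 + 4 = 22
Load = total / capacity = 22 / 15
= 1.47


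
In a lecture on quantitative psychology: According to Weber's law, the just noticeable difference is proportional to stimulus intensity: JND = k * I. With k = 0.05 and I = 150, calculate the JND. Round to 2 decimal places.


JND = k * I
JND = 0.05 * 150
= 7.50


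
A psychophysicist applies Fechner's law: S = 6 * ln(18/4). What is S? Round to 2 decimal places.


S = 6 * ln(18/4)
I/I0 = 4.5
ln(4.5) = 1.5041
S = 6 * 1.5041
= 9.02


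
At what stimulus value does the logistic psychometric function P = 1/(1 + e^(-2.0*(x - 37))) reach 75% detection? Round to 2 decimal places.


At P = 0.75: 0.75 = 1/(1 + e^(-k*(x-x0)))
Solving: e^(-k*(x-x0)) = 1/3
x = x0 + ln(3)/k
ln(3) = 1.0986
x = 37 + 1.0986/2.0
= 37 + 0.5493
= 37.55


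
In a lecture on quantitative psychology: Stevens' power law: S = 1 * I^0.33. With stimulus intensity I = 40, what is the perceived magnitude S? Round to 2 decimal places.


S = 1 * 40^0.33
40^0.33 = 3.3782
S = 1 * 3.3782
= 3.38


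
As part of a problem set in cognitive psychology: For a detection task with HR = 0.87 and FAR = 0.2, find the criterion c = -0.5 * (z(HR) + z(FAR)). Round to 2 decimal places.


c = -0.5 * (z(HR) + z(FAR))
z(0.87) = 1.1264
z(0.2) = -0.8416
c = -0.5 * (1.1264 + -0.8416)
= -0.5 * 0.2848
= -0.14


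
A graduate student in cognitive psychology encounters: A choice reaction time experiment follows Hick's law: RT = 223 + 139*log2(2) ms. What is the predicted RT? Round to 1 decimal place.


RT = 223 + 139 * log2(2)
log2(2) = 1.0
RT = 223 + 139 * 1.0
= 223 + 139.0
= 362.0 ms


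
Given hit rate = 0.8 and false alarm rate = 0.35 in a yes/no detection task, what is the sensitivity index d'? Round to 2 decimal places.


d' = z(HR) - z(FAR)
z(0.8) = 0.8416
z(0.35) = -0.3853
d' = 0.8416 - -0.3853
= 1.23


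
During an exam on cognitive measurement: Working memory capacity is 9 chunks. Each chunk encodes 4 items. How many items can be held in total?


Total items = chunks * items_per_chunk
= 9 * 4
= 36


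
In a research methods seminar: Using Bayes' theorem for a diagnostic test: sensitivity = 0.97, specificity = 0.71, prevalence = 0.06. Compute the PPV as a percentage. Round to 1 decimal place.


PPV = (sens * prev) / (sens * prev + (1-spec) * (1-prev))
Numerator = 0.97 * 0.06 = 0.0582
P(positive and no disease) = (1 - spec) * (1 - prev) = (1 - 0.71) * (1 - 0.06) = 0.2726
Denominator = 0.0582 + 0.2726 = 0.3308
PPV = 0.0582 / 0.3308 = 0.175937
As percentage = 17.6


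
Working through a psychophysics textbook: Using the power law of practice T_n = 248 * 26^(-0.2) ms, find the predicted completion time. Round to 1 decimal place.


T_n = 248 * 26^(-0.2)
26^(-0.2) = 0.521201
T_n = 248 * 0.521201
= 129.3 ms


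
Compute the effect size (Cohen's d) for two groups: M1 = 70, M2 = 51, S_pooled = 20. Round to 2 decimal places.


Cohen's d = (M1 - M2) / S_pooled
= (70 - 51) / 20
= 19 / 20
= 0.95


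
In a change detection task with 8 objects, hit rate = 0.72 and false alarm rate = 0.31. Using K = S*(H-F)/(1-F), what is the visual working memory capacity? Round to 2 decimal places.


K = S * (H - F) / (1 - F)
H - F = 0.41
1 - F = 0.69
K = 8 * 0.41 / 0.69
= 4.75


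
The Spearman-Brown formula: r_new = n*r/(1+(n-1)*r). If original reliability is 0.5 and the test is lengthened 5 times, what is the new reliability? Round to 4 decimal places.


r_new = n*r / (1 + (n-1)*r)
Numerator = 5 * 0.5 = 2.5
Denominator = 1 + 4 * 0.5 = 3.0
r_new = 2.5 / 3.0
= 0.8333


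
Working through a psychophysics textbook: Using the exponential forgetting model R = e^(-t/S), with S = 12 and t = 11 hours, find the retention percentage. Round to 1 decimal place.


R = e^(-t/S)
-t/S = -11/12 = -0.916667
R = e^(-0.916667) = 0.39985
Percentage = 0.39985 * 100
= 40.0


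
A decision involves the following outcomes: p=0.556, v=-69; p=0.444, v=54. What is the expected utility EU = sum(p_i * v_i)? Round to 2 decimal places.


EU = sum(p_i * v_i)
0.556 * -69 = -38.364
0.444 * 54 = 23.976
EU = -38.364 + 23.976
= -14.39


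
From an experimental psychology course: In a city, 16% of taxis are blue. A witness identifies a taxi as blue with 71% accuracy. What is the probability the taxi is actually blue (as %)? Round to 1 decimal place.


P(blue | says blue) = P(says blue | blue)*P(blue) / [P(says blue | blue)*P(blue) + P(says blue | not blue)*P(not blue)]
Numerator = 0.71 * 0.16 = 0.1136
False identification = 0.29 * 0.84 = 0.2436
P = 0.1136 / (0.1136 + 0.2436)
= 0.1136 / 0.3572
As percentage = 31.8


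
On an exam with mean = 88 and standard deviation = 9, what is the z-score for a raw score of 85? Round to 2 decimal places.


z = (X - mu) / sigma
= (85 - 88) / 9
= -3 / 9
= -0.33


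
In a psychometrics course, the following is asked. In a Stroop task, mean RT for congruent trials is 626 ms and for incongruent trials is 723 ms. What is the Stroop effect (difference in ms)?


Stroop effect = RT(incongruent) - RT(congruent)
= 723 - 626
= 97 ms


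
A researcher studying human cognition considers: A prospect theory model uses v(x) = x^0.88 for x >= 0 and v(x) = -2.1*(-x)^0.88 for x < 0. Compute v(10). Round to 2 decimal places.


Since x = 10 >= 0, use v(x) = x^0.88
10^0.88 = 7.5858
v(10) = 7.59


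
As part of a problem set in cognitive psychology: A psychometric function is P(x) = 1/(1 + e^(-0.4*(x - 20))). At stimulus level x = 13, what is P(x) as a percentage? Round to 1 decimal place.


P(x) = 1/(1 + e^(-0.4*(13 - 20)))
Exponent = -0.4 * -7 = 2.8
e^(2.8) = 16.444647
P = 1/(1 + 16.444647) = 0.057324
Percentage = 5.7


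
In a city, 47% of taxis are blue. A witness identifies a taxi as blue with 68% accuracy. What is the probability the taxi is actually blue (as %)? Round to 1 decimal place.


P(blue | says blue) = P(says blue | blue)*P(blue) / [P(says blue | blue)*P(blue) + P(says blue | not blue)*P(not blue)]
Numerator = 0.68 * 0.47 = 0.3196
False identification = 0.32 * 0.53 = 0.1696
P = 0.3196 / (0.3196 + 0.1696)
= 0.3196 / 0.4892
As percentage = 65.3


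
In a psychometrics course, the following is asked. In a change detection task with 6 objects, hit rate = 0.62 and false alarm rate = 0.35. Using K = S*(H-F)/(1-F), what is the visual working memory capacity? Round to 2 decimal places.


K = S * (H - F) / (1 - F)
H - F = 0.27
1 - F = 0.65
K = 6 * 0.27 / 0.65
= 2.49


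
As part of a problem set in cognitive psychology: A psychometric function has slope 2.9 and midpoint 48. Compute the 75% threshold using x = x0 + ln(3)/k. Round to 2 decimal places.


At P = 0.75: 0.75 = 1/(1 + e^(-k*(x-x0)))
Solving: e^(-k*(x-x0)) = 1/3
x = x0 + ln(3)/k
ln(3) = 1.0986
x = 48 + 1.0986/2.9
= 48 + 0.3788
= 48.38


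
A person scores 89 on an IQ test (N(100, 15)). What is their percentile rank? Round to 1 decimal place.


z = (IQ - mean) / SD
z = (89 - 100) / 15 = -0.7333
Percentile = Phi(-0.7333) * 100
Phi(-0.7333) = 0.231688
= 23.2


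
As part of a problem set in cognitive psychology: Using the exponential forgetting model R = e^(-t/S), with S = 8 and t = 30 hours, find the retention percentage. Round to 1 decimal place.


R = e^(-t/S)
-t/S = -30/8 = -3.75
R = e^(-3.75) = 0.023518
Percentage = 0.023518 * 100
= 2.4


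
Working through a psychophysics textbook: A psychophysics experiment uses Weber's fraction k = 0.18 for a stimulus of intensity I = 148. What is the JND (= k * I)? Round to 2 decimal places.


JND = k * I
JND = 0.18 * 148
= 26.64


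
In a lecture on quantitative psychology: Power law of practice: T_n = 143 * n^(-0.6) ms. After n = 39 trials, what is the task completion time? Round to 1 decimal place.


T_n = 143 * 39^(-0.6)
39^(-0.6) = 0.11101
T_n = 143 * 0.11101
= 15.9 ms


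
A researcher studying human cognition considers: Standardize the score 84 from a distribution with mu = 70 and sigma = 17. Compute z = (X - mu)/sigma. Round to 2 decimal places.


z = (X - mu) / sigma
= (84 - 70) / 17
= 14 / 17
= 0.82


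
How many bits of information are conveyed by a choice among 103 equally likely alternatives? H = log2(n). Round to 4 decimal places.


H = log2(n)
H = log2(103)
= 6.6865


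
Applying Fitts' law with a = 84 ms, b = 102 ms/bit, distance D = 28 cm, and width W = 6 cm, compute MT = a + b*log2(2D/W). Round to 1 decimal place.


MT = 84 + 102 * log2(2*28/6)
2D/W = 9.333333
log2(9.333333) = 3.2224
MT = 84 + 102 * 3.2224
= 412.7 ms
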